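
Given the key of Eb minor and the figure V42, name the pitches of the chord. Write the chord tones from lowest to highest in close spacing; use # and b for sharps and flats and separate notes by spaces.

In Eb minor, scale degree 5 is Bb. The dominant is major (leading tone raised), so V is a dominant seventh chord.
Stacking thirds from Bb gives Bb-D-F-Ab.
With the 42 figure the chord is in third inversion; from the bass Ab upward in close position it reads Ab-Bb-D-F.

Ab Bb D F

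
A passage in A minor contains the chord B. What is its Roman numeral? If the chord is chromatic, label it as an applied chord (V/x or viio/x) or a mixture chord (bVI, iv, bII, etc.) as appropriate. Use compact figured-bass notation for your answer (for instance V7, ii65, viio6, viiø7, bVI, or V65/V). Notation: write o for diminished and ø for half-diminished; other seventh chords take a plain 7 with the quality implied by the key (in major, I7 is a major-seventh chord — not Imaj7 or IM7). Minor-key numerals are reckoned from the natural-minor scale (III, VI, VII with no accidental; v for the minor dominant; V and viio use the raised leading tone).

Stacked in thirds the chord is B-D#-F#: a major triad on B.
B is not a diatonic chord root with this quality in A minor, but it lies a perfect fifth above E (V), so the chord functions as an applied dominant of V.

V/V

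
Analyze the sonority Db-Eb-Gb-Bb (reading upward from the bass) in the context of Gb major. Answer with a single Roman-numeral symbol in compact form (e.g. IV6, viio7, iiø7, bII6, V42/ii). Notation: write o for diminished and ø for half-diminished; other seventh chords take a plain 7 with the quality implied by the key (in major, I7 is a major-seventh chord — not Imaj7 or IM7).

The pitches Eb-Gb-Bb-Db form a minor seventh chord rooted on Eb.
Eb is scale degree 6 in Gb major, and a minor seventh chord on that degree is written vi7.
With Db in the bass the chord is in third inversion, so the figured bass is 42.

vi42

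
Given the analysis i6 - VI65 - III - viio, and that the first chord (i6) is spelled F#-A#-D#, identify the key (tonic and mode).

D# minor

The anchor chord is a minor triad on D#, labeled i6.
If D# is scale degree 1 and the mode makes that degree carry a minor triad, the tonic is D# and the mode is minor.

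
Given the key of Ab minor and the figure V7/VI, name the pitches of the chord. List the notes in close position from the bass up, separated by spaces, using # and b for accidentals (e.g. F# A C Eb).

Cb Eb Gb Bbb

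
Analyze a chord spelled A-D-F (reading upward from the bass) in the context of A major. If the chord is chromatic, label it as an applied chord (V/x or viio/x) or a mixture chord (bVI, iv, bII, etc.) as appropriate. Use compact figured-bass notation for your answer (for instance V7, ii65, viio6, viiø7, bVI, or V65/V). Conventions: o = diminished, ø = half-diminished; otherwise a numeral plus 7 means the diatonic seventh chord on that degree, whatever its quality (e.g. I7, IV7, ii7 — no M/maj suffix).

iv64

Stacked in thirds the chord is D-F-A: a minor triad on D.
D is the fourth degree of A major. This is the minor subdominant, borrowed from the parallel minor.
With A in the bass the chord is in second inversion, so the figured bass is 64.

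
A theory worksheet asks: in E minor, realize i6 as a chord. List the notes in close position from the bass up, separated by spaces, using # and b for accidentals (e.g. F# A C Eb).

G B E

In E minor, the tonic is E, and the diatonic chord built there is a minor triad.
That chord is spelled E-G-B.
With the 6 figure the chord is in first inversion; from the bass G upward in close position it reads G-B-E.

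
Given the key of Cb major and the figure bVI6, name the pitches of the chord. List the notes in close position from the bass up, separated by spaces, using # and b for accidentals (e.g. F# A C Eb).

Cb Ebb Abb

bVI6 is a major triad on the lowered sixth degree, borrowed from the parallel minor. In Cb major that root is Abb.
So the chord is Abb-Cb-Ebb.
The figured bass 6 indicates first inversion, placing the third (Cb) in the bass: Cb-Ebb-Abb.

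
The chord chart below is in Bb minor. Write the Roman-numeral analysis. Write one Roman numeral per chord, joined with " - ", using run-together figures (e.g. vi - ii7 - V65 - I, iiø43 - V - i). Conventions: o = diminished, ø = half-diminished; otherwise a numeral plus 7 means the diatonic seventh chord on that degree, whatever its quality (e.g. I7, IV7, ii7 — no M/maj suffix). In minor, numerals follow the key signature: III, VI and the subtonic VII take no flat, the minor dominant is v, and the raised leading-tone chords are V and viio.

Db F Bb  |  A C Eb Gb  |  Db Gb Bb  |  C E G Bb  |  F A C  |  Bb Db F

i6 - viio7 - VI64 - V7/V - V - i

Db-F-Bb has root Bb, degree 1 in Bb minor, so i6.
A-C-Eb-Gb: root A is the leading tone; fully diminished seventh chord there is viio7.
Db-Gb-Bb: major triad on Gb = scale degree 6 → VI64.
C-E-G-Bb is the secondary dominant of V (dominant seventh chord on C): V7/V.
F-A-C: root F is the dominant; major triad there is V.
Bb-Db-F: minor triad on Bb = scale degree 1 → i.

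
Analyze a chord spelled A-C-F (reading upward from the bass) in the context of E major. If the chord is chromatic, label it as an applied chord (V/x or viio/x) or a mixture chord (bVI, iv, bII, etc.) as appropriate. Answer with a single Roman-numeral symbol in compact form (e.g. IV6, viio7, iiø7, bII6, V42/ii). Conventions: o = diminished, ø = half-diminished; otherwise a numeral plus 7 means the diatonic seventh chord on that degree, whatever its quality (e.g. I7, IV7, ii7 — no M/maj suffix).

The pitches F-A-C form a major triad rooted on F.
F is the lowered second degree of E major (diatonic 2 would be F#). This is the Neapolitan sixth — a major triad on the lowered second degree, here in its customary first inversion.
With A in the bass the chord is in first inversion, so the figured bass is 6.

bII6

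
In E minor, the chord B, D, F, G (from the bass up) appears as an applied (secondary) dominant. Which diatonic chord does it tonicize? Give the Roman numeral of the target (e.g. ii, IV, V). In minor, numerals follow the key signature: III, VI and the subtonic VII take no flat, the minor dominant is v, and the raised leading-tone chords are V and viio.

VI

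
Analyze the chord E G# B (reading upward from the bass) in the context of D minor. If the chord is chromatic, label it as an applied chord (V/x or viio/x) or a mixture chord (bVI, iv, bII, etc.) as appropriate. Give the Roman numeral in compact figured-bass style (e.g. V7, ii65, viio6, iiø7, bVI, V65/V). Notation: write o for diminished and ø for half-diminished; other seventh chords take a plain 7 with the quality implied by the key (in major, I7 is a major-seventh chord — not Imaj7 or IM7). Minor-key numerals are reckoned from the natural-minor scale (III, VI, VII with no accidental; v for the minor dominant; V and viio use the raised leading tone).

V/V

The pitches E-G#-B form a major triad rooted on E.
E is not a diatonic chord root with this quality in D minor, but it lies a perfect fifth above A (V), so the chord functions as an applied dominant of V.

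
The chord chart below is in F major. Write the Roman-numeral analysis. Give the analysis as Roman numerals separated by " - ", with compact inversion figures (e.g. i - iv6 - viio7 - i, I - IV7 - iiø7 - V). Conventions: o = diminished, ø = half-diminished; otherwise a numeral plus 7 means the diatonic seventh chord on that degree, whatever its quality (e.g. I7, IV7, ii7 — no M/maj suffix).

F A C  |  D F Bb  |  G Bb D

I - IV6 - ii

F-A-C has root F, degree 1 in F major, so I.
D-F-Bb: major triad on Bb = scale degree 4 → IV6.
G-Bb-D: root G is the supertonic; minor triad there is ii.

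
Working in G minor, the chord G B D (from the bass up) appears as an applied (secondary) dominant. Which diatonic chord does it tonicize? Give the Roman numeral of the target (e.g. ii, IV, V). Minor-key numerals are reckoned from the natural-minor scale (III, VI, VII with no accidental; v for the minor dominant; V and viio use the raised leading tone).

The chord is a major triad on G.
A dominant resolves down a perfect fifth: G → C. In G minor, C is scale degree 4, i.e. iv.

iv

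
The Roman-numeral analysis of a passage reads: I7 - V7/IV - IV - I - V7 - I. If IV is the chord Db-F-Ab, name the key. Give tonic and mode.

Ab major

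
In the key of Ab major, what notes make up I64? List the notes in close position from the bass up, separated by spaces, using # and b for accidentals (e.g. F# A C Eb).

In Ab major, the first degree is Ab, and the diatonic chord built there is a major triad.
That chord is spelled Ab-C-Eb.
The figured bass 64 indicates second inversion, placing the fifth (Eb) in the bass: Eb-Ab-C.

Eb Ab C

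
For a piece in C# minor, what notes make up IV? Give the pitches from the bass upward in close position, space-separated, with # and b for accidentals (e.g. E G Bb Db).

Scale degree 4 in C# minor is F#; here the chord built on it is altered to a major triad. IV is the major subdominant, borrowed from the parallel major.
So the chord is F#-A#-C#, a major triad.

F# A# C#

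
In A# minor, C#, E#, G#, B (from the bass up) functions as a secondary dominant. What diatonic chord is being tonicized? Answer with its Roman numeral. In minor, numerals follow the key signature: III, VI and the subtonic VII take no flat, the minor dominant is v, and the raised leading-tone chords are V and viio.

The chord is a dominant seventh chord on C#.
A dominant resolves down a perfect fifth: C# → F#. In A# minor, F# is scale degree 6, i.e. VI.

VI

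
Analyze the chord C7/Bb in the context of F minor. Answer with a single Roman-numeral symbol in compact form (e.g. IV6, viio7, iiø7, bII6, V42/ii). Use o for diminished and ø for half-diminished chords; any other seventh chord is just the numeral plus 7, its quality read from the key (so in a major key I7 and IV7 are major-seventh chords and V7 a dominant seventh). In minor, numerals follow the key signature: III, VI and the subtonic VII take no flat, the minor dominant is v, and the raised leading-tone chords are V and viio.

Stacked in thirds the chord is C-E-G-Bb: a dominant seventh chord on C.
C is scale degree 5 in F minor, and a dominant seventh chord on that degree is written V7.
With Bb in the bass the chord is in third inversion, so the figured bass is 42.

V42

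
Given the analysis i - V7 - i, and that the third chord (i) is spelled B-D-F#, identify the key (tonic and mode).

B minor

The chord Bm is a minor triad rooted on B; its label is i.
If B is scale degree 1 and the mode makes that degree carry a minor triad, the tonic is B and the mode is minor.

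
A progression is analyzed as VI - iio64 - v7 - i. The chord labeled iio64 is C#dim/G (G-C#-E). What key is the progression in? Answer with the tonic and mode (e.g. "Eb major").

The anchor chord is a diminished triad on C#, labeled iio64.
Counting down one scale step from C# places the tonic on B; a diminished triad on degree 2 is diatonic only in minor.

B minor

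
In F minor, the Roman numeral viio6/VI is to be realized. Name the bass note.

The applied chord viio6/VI is rooted on C: C-Eb-Gb.
The figure 6 means first inversion — the third is in the bass.

Eb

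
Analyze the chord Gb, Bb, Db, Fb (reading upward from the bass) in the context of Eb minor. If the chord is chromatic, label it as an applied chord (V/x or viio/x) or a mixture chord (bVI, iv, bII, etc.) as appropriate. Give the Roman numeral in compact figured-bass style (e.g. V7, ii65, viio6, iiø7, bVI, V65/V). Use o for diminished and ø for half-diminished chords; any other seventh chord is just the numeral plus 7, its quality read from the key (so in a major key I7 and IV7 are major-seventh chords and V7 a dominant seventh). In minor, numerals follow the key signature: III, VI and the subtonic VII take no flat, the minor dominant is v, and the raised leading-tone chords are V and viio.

V7/VI

The pitches Gb-Bb-Db-Fb form a dominant seventh chord rooted on Gb.
Gb is not a diatonic chord root with this quality in Eb minor, but it lies a perfect fifth above Cb (VI), so the chord functions as an applied dominant of VI.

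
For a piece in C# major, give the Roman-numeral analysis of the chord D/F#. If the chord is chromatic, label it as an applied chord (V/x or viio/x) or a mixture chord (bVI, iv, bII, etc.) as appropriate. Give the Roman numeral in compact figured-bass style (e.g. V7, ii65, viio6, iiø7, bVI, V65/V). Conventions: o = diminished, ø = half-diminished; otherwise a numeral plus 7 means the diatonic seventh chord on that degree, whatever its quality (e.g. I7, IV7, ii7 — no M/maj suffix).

The pitches D-F#-A form a major triad rooted on D.
D is the lowered second degree of C# major (diatonic 2 would be D#). This is the Neapolitan sixth — a major triad on the lowered second degree, here in its customary first inversion.
With F# in the bass the chord is in first inversion, so the figured bass is 6.

bII6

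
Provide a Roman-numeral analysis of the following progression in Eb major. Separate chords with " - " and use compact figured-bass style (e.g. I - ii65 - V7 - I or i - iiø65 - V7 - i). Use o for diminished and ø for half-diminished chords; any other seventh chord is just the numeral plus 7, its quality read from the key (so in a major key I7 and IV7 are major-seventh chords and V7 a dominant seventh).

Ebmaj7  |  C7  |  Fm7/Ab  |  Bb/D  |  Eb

I7 - V7/ii - ii65 - V6 - I

Ebmaj7: major seventh chord on Eb = scale degree 1 → I7.
C7: chromatic; C is V of ii, so V7/ii.
Fm7/Ab: minor seventh chord on F = scale degree 2 → ii65.
Bb/D: root Bb is the dominant; major triad there is V6.
Eb: major triad on Eb = scale degree 1 → I.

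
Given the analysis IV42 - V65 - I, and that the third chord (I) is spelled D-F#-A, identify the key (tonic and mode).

The anchor chord is a major triad on D, labeled I.
If D is scale degree 1 and the mode makes that degree carry a major triad, the tonic is D and the mode is major.

D major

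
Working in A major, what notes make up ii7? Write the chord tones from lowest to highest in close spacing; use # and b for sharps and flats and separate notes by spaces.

In A major, the second degree is B, and the diatonic chord built there is a minor seventh chord.
That chord is spelled B-D-F#-A.

B D F# A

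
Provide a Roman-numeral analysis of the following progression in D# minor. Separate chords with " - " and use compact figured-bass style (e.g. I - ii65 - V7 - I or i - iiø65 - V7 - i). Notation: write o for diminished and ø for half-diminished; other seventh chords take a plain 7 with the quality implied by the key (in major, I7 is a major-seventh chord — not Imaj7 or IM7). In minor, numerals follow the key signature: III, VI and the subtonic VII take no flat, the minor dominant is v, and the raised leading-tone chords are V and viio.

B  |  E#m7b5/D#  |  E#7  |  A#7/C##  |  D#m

VI - iiø42 - V7/V - V65 - i

B: major triad on B = scale degree 6 → VI.
E#m7b5/D# has root E#, degree 2 in D# minor, so iiø42.
E#7: a dominant seventh chord on E#, the applied dominant of V → V7/V.
A#7/C##: dominant seventh chord on A# = scale degree 5 → V65.
D#m has root D#, degree 1 in D# minor, so i.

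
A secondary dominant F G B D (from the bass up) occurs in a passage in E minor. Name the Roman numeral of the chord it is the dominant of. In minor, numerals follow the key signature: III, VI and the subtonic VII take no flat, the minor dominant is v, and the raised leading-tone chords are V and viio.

The chord is a dominant seventh chord on G.
A dominant resolves down a perfect fifth: G → C. In E minor, C is scale degree 6, i.e. VI.

VI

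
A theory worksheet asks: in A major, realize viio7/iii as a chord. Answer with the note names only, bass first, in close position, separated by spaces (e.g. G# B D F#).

viio7/iii is a secondary leading-tone chord. The target iii is C# in A major; the applied chord is rooted a semitone below, on B#.
Building a fully diminished seventh chord on B# gives B#-D#-F#-A.

B# D# F# A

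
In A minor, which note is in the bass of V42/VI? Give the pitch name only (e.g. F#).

The applied chord V42/VI is rooted on C: C-E-G-Bb.
The figure 42 means third inversion — the seventh is in the bass.

Bb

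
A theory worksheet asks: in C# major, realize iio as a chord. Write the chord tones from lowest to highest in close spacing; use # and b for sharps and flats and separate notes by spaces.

Scale degree 2 in C# major is D#; here the chord built on it is altered to a diminished triad. iio is the diminished supertonic triad, borrowed from the parallel minor.
So the chord is D#-F#-A.

D# F# A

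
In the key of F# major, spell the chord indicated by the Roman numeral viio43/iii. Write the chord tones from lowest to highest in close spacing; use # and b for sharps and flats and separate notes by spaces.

viio43/iii is a secondary leading-tone chord. The target iii is A# in F# major; the applied chord is rooted a semitone below, on G##.
Building a fully diminished seventh chord on G## gives G##-B#-D#-F#.
The figured bass 43 indicates second inversion, placing the fifth (D#) in the bass: D#-F#-G##-B#.

D# F# G## B#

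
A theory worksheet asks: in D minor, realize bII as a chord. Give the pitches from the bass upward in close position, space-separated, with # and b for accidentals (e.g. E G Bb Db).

Scale degree 2 in D minor is E; lowering it a half step gives Eb. bII is the Neapolitan chord — a major triad on the lowered second degree.
So the chord is Eb-G-Bb.

Eb G Bb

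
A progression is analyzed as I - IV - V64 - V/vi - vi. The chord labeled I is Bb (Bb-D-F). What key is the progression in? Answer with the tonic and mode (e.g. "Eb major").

Bb major

The anchor chord is a major triad on Bb, labeled I.
If Bb is scale degree 1 and the mode makes that degree carry a major triad, the tonic is Bb and the mode is major.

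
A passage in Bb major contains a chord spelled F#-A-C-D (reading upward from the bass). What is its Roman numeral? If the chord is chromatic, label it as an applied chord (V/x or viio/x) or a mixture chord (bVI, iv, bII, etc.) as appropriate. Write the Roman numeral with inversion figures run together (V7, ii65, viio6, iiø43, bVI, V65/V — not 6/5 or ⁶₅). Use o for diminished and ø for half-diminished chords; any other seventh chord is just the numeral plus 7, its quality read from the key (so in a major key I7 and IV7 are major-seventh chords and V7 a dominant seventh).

V65/vi

Stacked in thirds the chord is D-F#-A-C: a dominant seventh chord on D.
D is not a diatonic chord root with this quality in Bb major, but it lies a perfect fifth above G (vi), so the chord functions as an applied dominant of vi.
With F# in the bass the chord is in first inversion, so the figured bass is 65.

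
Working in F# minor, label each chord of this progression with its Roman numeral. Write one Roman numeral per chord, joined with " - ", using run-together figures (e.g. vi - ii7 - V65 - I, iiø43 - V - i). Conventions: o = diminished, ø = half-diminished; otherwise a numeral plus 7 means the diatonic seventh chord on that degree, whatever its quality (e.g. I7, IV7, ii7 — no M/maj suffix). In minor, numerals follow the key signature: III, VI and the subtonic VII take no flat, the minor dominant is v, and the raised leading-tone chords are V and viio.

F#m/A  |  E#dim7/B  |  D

i6 - viio43 - VI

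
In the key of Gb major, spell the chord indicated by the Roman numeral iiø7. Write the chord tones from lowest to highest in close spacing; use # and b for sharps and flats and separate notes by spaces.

Ab Cb Ebb Gb

Scale degree 2 in Gb major is Ab; here the chord built on it is altered to a half-diminished seventh chord. iiø7 is the half-diminished supertonic seventh, borrowed from the parallel minor.
So the chord is Ab-Cb-Ebb-Gb.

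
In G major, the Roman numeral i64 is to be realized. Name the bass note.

i in G major has root G; the chord is G-Bb-D.
The figure 64 means second inversion — the fifth is in the bass.

D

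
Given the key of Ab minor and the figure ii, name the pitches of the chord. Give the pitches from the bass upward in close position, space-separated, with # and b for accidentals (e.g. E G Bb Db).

ii is the minor supertonic, borrowed from the parallel major (the Dorian ii). In Ab minor that root is Bb.
So the chord is Bb-Db-F.

Bb Db F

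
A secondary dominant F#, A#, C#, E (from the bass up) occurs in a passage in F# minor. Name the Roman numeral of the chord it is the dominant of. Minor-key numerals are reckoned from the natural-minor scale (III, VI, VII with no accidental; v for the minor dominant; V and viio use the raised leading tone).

The chord is a dominant seventh chord on F#.
A dominant resolves down a perfect fifth: F# → B. In F# minor, B is scale degree 4, i.e. iv.

iv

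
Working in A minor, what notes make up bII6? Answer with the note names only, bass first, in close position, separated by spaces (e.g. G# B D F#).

D F Bb

Scale degree 2 in A minor is B; lowering it a half step gives Bb. bII6 is the Neapolitan sixth — a major triad on the lowered second degree, here in its customary first inversion.
So the chord is Bb-D-F.
The figured bass 6 indicates first inversion, placing the third (D) in the bass: D-F-Bb.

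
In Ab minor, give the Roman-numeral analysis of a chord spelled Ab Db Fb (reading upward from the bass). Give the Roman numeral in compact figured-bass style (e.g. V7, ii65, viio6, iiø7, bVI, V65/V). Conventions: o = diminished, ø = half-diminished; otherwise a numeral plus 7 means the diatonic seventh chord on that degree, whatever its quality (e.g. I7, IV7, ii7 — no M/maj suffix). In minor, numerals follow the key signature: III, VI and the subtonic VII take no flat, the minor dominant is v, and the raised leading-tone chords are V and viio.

iv64

The pitches Db-Fb-Ab form a minor triad rooted on Db.
Db is scale degree 4 in Ab minor, and a minor triad on that degree is written iv.
With Ab in the bass the chord is in second inversion, so the figured bass is 64.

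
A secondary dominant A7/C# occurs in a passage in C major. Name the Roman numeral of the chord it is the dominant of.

ii

The chord is a dominant seventh chord on A.
A dominant resolves down a perfect fifth: A → D. In C major, D is scale degree 2, i.e. ii.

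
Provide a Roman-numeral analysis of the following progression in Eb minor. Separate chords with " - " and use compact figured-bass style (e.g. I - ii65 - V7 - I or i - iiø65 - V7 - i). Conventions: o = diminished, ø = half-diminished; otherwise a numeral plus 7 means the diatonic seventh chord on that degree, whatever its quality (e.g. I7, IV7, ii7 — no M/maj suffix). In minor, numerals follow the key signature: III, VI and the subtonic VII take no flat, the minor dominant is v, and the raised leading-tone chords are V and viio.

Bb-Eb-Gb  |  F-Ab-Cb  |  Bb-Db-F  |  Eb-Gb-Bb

Bb-Eb-Gb has root Eb, degree 1 in Eb minor, so i64.
F-Ab-Cb: diminished triad on F = scale degree 2 → iio.
Bb-Db-F has root Bb, degree 5 in Eb minor, so v.
Eb-Gb-Bb has root Eb, degree 1 in Eb minor, so i.

i64 - iio - v - i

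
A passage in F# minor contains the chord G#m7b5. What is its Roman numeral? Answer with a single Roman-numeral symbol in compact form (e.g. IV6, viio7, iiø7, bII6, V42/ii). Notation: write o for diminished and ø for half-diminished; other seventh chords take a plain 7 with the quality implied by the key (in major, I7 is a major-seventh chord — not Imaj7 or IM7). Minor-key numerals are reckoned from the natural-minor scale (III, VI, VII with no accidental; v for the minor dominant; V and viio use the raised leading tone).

The pitches G#-B-D-F# form a half-diminished seventh chord rooted on G#.
G# is scale degree 2 in F# minor, and a half-diminished seventh chord on that degree is written iiø7.

iiø7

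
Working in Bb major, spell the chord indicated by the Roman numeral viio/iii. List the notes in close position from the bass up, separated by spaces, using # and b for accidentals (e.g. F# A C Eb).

C# E G

The slash marks an applied leading-tone chord: viio of iii. In Bb major, iii is D, so the leading tone to it is C#, a half step below.
Building a diminished triad on C# gives C#-E-G.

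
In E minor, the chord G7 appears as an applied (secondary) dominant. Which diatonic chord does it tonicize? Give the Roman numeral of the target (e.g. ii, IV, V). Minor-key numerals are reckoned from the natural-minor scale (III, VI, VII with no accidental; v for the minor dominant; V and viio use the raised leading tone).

The chord is a dominant seventh chord on G.
A dominant resolves down a perfect fifth: G → C. In E minor, C is scale degree 6, i.e. VI.

VI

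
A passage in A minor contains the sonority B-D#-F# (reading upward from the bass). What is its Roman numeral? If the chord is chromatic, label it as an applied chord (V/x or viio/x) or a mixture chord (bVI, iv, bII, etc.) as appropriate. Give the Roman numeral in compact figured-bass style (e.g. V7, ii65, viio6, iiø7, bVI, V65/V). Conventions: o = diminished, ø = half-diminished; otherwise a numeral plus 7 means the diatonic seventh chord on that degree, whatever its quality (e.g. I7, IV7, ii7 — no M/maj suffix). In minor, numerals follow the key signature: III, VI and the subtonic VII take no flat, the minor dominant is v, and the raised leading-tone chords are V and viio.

V/V

Stacked in thirds the chord is B-D#-F#: a major triad on B.
B is not a diatonic chord root with this quality in A minor, but it lies a perfect fifth above E (V), so the chord functions as an applied dominant of V.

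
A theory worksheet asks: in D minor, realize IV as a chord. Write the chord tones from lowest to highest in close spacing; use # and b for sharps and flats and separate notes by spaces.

G B D

IV is the major subdominant, borrowed from the parallel major. In D minor that root is G.
So the chord is G-B-D, a major triad.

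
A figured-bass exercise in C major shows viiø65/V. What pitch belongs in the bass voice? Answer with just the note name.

The applied chord viiø65/V is rooted on F#: F#-A-C-E.
The figure 65 means first inversion — the third is in the bass.

A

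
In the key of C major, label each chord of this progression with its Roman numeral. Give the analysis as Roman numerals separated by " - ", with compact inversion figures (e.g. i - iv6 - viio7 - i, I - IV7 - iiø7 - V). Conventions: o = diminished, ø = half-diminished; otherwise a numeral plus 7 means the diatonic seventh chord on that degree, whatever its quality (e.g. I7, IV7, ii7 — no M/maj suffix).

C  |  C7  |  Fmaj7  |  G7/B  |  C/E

C: major triad on C = scale degree 1 → I.
C7: chromatic; C is V of IV, so V7/IV.
Fmaj7: root F is the subdominant; major seventh chord there is IV7.
G7/B: root G is the dominant; dominant seventh chord there is V65.
C/E has root C, degree 1 in C major, so I6.

I - V7/IV - IV7 - V65 - I6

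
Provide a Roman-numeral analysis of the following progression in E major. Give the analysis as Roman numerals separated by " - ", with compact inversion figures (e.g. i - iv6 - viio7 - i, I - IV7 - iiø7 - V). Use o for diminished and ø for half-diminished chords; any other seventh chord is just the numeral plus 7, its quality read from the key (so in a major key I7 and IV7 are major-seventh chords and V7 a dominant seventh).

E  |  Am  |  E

I - iv - I

E: major triad on E = scale degree 1 → I.
Am: A with this quality isn't in the key; it's iv, borrowed from the parallel minor.
E: major triad on E = scale degree 1 → I.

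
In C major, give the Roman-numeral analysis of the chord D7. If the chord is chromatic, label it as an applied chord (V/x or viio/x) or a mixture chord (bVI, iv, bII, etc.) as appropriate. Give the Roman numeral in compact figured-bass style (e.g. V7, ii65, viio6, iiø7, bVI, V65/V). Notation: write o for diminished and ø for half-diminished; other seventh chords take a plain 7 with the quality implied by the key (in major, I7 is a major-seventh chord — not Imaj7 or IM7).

Stacked in thirds the chord is D-F#-A-C: a dominant seventh chord on D.
D is not a diatonic chord root with this quality in C major, but it lies a perfect fifth above G (V), so the chord functions as an applied dominant of V.

V7/V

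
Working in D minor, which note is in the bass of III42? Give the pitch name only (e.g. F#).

E

III in D minor has root F; the chord is F-A-C-E.
The figure 42 means third inversion — the seventh is in the bass.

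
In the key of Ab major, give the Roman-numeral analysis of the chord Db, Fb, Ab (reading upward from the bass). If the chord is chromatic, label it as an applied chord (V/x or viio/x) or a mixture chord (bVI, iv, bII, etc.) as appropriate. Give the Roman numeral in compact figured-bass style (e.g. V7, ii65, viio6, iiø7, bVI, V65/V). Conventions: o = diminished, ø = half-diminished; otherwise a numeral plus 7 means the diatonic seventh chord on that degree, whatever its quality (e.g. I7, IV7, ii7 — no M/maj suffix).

Stacked in thirds the chord is Db-Fb-Ab: a minor triad on Db.
Db is the fourth degree of Ab major. This is the minor subdominant, borrowed from the parallel minor.

iv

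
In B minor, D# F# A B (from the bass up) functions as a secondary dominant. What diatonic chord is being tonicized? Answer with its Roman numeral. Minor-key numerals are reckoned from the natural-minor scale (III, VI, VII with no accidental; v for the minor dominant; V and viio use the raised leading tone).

The chord is a dominant seventh chord on B.
A dominant resolves down a perfect fifth: B → E. In B minor, E is scale degree 4, i.e. iv.

iv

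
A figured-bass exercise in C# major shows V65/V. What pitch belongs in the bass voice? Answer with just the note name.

F##

The applied chord V65/V is rooted on D#: D#-F##-A#-C#.
The figure 65 means first inversion — the third is in the bass.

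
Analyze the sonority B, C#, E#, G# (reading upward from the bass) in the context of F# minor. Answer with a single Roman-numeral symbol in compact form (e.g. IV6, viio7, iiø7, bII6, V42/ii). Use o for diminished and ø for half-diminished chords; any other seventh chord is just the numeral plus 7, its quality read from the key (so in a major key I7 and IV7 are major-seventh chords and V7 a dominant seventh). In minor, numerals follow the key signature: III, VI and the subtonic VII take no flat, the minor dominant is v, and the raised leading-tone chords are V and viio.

V42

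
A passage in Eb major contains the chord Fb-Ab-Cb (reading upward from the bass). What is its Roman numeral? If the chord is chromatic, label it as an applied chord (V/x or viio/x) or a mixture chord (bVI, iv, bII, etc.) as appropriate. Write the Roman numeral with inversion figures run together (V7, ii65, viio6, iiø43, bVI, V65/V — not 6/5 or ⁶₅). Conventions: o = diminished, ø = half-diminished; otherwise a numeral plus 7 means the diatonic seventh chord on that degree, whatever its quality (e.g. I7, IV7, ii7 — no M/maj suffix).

bII

Stacked in thirds the chord is Fb-Ab-Cb: a major triad on Fb.
Fb is the lowered second degree of Eb major (diatonic 2 would be F). This is the Neapolitan chord — a major triad on the lowered second degree.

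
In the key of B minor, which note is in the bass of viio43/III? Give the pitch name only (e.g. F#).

G

The applied chord viio43/III is rooted on C#: C#-E-G-Bb.
The figure 43 means second inversion — the fifth is in the bass.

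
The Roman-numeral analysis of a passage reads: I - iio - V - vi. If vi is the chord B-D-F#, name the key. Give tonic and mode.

The chord Bm is a minor triad rooted on B; its label is vi.
Counting down 5 scale steps from B places the tonic on D; a minor triad on degree 6 is diatonic only in major.

D major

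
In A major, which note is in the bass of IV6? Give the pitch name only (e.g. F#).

F#

IV in A major has root D; the chord is D-F#-A.
The figure 6 means first inversion — the third is in the bass.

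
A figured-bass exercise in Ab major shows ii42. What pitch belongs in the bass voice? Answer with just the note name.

ii in Ab major has root Bb; the chord is Bb-Db-F-Ab.
The figure 42 means third inversion — the seventh is in the bass.

Ab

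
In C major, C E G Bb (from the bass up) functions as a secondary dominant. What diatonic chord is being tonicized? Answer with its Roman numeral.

The chord is a dominant seventh chord on C.
A dominant resolves down a perfect fifth: C → F. In C major, F is scale degree 4, i.e. IV.

IV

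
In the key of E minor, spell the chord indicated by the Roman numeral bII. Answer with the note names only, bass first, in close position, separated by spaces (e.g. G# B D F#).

F A C

Scale degree 2 in E minor is F#; lowering it a half step gives F. bII is the Neapolitan chord — a major triad on the lowered second degree.
So the chord is F-A-C.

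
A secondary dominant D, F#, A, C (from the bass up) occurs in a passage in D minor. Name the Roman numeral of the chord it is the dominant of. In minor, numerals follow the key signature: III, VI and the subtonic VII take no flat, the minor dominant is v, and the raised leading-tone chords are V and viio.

The chord is a dominant seventh chord on D.
A dominant resolves down a perfect fifth: D → G. In D minor, G is scale degree 4, i.e. iv.

iv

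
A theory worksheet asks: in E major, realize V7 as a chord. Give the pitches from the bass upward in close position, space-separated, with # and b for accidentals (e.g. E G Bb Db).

B D# F# A

The numeral's case and figure indicate a dominant seventh chord. In E major its root, scale degree 5, is B.
Stacking thirds from B gives B-D#-F#-A.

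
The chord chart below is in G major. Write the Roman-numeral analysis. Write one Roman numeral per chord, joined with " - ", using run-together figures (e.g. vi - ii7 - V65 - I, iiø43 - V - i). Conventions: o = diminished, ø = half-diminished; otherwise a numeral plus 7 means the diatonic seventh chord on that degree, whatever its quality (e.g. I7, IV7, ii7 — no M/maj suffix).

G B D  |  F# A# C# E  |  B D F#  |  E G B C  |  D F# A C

I - V7/iii - iii - IV65 - V7

G-B-D: major triad on G = scale degree 1 → I.
F#-A#-C#-E: chromatic; F# is V of iii, so V7/iii.
B-D-F#: root B is the mediant; minor triad there is iii.
E-G-B-C: root C is the subdominant; major seventh chord there is IV65.
D-F#-A-C: root D is the dominant; dominant seventh chord there is V7.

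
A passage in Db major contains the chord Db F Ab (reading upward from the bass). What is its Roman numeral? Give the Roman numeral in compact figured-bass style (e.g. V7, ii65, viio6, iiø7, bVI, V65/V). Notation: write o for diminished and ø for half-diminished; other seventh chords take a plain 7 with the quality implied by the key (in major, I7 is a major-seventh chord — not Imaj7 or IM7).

I

The pitches Db-F-Ab form a major triad rooted on Db.
Db is scale degree 1 in Db major, and a major triad on that degree is written I.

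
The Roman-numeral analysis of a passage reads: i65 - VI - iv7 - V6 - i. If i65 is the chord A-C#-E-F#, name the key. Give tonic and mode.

F# minor

i65 is given as A-C#-E-F# — a minor seventh chord with root F#.
If F# is scale degree 1 and the mode makes that degree carry a minor seventh chord, the tonic is F# and the mode is minor.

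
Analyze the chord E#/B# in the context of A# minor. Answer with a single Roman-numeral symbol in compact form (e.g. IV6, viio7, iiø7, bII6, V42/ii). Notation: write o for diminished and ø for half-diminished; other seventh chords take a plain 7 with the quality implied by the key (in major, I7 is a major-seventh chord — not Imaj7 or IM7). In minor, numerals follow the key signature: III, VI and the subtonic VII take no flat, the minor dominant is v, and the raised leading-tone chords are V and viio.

The pitches E#-G##-B# form a major triad rooted on E#.
E# is scale degree 5 in A# minor, and a major triad on that degree is written V.
With B# in the bass the chord is in second inversion, so the figured bass is 64.

V64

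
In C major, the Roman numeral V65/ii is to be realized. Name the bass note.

The applied chord V65/ii is rooted on A: A-C#-E-G.
The figure 65 means first inversion — the third is in the bass.

C#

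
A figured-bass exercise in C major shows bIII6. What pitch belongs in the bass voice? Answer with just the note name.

bIII in C major has root Eb; the chord is Eb-G-Bb.
The figure 6 means first inversion — the third is in the bass.

G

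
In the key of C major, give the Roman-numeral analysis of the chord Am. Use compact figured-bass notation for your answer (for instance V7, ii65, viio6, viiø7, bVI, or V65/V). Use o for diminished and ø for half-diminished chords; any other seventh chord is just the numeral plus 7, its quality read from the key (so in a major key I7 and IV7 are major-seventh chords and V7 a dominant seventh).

vi

Stacked in thirds the chord is A-C-E: a minor triad on A.
In C major, A is the submediant; the diatonic minor triad there is vi.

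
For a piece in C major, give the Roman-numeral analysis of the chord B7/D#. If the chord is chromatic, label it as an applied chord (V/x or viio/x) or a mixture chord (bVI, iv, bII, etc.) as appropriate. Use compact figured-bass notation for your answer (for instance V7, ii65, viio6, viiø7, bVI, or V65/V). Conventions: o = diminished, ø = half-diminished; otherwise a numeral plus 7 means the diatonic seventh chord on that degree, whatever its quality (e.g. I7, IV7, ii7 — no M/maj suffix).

The pitches B-D#-F#-A form a dominant seventh chord rooted on B.
B is not a diatonic chord root with this quality in C major, but it lies a perfect fifth above E (iii), so the chord functions as an applied dominant of iii.
With D# in the bass the chord is in first inversion, so the figured bass is 65.

V65/iii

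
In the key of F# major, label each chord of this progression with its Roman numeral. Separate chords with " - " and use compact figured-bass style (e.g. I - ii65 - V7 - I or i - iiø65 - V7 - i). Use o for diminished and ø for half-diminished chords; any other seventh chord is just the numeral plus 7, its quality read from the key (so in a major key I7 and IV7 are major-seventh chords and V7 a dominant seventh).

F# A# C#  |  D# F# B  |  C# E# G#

I - IV6 - V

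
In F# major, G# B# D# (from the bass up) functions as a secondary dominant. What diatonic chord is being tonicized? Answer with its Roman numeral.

The chord is a major triad on G#.
A dominant resolves down a perfect fifth: G# → C#. In F# major, C# is scale degree 5, i.e. V.

V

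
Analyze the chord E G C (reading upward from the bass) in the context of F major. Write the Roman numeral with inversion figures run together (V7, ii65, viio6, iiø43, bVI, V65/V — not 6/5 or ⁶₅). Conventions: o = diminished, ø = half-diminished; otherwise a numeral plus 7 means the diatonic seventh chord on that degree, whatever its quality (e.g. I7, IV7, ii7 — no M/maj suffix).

V6

The pitches C-E-G form a major triad rooted on C.
C is scale degree 5 in F major, and a major triad on that degree is written V.
With E in the bass the chord is in first inversion, so the figured bass is 6.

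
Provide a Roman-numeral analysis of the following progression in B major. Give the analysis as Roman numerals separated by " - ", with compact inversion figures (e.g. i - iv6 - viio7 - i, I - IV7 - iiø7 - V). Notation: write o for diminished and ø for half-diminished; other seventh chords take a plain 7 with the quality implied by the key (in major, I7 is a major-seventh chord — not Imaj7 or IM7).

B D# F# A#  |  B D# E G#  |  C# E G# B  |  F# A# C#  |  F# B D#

I7 - IV43 - ii7 - V - I64

B-D#-F#-A#: root B is the tonic; major seventh chord there is I7.
B-D#-E-G# has root E, degree 4 in B major, so IV43.
C#-E-G#-B: root C# is the supertonic; minor seventh chord there is ii7.
F#-A#-C# has root F#, degree 5 in B major, so V.
F#-B-D#: root B is the tonic; major triad there is I64.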